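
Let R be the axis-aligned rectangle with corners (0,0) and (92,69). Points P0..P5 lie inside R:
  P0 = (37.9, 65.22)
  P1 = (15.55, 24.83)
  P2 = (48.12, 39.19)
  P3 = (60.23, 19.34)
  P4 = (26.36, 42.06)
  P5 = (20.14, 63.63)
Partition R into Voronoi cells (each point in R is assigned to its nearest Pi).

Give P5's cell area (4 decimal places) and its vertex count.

1. box [0,92]×[0,69]: [(0, 0) (92, 0) (92, 69) (0, 69)]
2. ⊥bis P5·P0 via (29.02,64.425): [(0, 0) (34.7878, 0) (28.6104, 69) (0, 69)]  |A|=2187.2376
3. ⊥bis P5·P1 via (17.845,44.23): [(0, 46.341) (30.967, 42.6777) (28.6104, 69) (0, 69)]  |A|=727.3858
4. ⊥bis P5·P2 via (34.13,51.41): [(0, 46.341) (26.9206, 43.1564) (30.5519, 47.3137) (28.6104, 69) (0, 69)]  |A|=718.1057
5. ⊥bis P5·P3 via (40.185,41.485): [(0, 46.341) (26.9206, 43.1564) (30.5519, 47.3137) (28.6104, 69) (0, 69)]  |A|=718.1057
6. ⊥bis P5·P4 via (23.25,52.845): [(0, 46.341) (0.493, 46.2827) (29.8854, 54.7584) (28.6104, 69) (0, 69)]  |A|=545.2616
7. canonical 5-gon: [(0, 46.341) (0.493, 46.2827) (29.8854, 54.7584) (28.6104, 69) (0, 69)]
8. shoelace: 545.2616

Area of P5's cell: 545.2616 (5 vertices)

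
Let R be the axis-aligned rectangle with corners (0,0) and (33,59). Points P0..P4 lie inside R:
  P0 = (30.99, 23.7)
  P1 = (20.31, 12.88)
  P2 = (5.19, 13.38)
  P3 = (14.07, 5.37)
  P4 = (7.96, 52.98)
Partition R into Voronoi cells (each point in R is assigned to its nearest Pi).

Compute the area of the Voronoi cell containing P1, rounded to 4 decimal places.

1. box [0,33]×[0,59]: [(0, 0) (33, 0) (33, 59) (0, 59)]
2. ⊥bis P1·P0 via (25.65,18.29): [(0, 43.6081) (0, 0) (33, 0) (33, 11.0351)]  |A|=901.6131
3. ⊥bis P1·P2 via (12.75,13.13): [(13.323, 30.4575) (12.3158, 0) (33, 0) (33, 11.0351)]  |A|=423.5633
4. ⊥bis P1·P3 via (17.19,9.125): [(13.323, 30.4575) (12.7398, 12.8226) (28.1722, 0) (33, 0) (33, 11.0351)]  |A|=321.9033
5. ⊥bis P1·P4 via (14.135,32.93): [(13.323, 30.4575) (12.7398, 12.8226) (28.1722, 0) (33, 0) (33, 11.0351)]  |A|=321.9033
6. canonical 5-gon: [(13.323, 30.4575) (12.7398, 12.8226) (28.1722, 0) (33, 0) (33, 11.0351)]
7. shoelace: 321.9033

Area of P1's cell: 321.9033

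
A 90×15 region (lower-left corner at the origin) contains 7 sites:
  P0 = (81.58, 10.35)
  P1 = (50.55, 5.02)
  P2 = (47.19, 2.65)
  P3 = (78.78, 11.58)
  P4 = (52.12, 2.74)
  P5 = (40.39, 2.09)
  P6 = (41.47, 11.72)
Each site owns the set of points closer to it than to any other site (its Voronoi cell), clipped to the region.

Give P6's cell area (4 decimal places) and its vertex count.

Area of P6's cell: 293.7110 (5 vertices)

1. box [0,90]×[0,15]: [(0, 0) (90, 0) (90, 15) (0, 15)]
2. ⊥bis P6·P0 via (61.525,11.035): [(0, 0) (61.1481, 0) (61.6604, 15) (0, 15)]  |A|=921.0639
3. ⊥bis P6·P1 via (46.01,8.37): [(0, 0) (39.8339, 0) (50.9022, 15) (0, 15)]  |A|=680.5206
4. ⊥bis P6·P2 via (44.33,7.185): [(0, 0) (32.937, 0) (45.8368, 8.1353) (50.9022, 15) (0, 15)]  |A|=652.4666
5. ⊥bis P6·P3 via (60.125,11.65): [(0, 0) (32.937, 0) (45.8368, 8.1353) (50.9022, 15) (0, 15)]  |A|=652.4666
6. ⊥bis P6·P4 via (46.795,7.23): [(0, 0) (32.937, 0) (45.8368, 8.1353) (50.9022, 15) (0, 15)]  |A|=652.4666
7. ⊥bis P6·P5 via (40.93,6.905): [(0, 11.4953) (43.4397, 6.6235) (45.8368, 8.1353) (50.9022, 15) (0, 15)]  |A|=293.711
8. canonical 5-gon: [(0, 11.4953) (43.4397, 6.6235) (45.8368, 8.1353) (50.9022, 15) (0, 15)]
9. shoelace: 293.711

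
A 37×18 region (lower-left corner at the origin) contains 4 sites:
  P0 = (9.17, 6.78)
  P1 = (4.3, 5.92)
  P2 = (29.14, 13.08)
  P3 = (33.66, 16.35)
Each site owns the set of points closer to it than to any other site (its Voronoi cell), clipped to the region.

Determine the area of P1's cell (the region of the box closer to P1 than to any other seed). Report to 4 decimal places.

Area of P1's cell: 112.8066

1. box [0,37]×[0,18]: [(0, 0) (37, 0) (37, 18) (0, 18)]
2. ⊥bis P1·P0 via (6.735,6.35): [(0, 0) (7.8564, 0) (4.6777, 18) (0, 18)]  |A|=112.8066
3. ⊥bis P1·P2 via (16.72,9.5): [(0, 0) (7.8564, 0) (4.6777, 18) (0, 18)]  |A|=112.8066
4. ⊥bis P1·P3 via (18.98,11.135): [(0, 0) (7.8564, 0) (4.6777, 18) (0, 18)]  |A|=112.8066
5. canonical 4-gon: [(0, 0) (7.8564, 0) (4.6777, 18) (0, 18)]
6. shoelace: 112.8066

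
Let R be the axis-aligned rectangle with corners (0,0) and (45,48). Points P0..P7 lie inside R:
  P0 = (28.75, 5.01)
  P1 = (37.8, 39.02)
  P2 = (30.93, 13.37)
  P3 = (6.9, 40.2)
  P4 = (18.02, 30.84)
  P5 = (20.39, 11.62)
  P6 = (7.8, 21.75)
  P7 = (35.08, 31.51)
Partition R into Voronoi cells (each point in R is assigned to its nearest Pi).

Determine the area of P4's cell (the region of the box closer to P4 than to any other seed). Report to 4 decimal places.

1. box [0,45]×[0,48]: [(0, 0) (45, 0) (45, 48) (0, 48)]
2. ⊥bis P4·P0 via (23.385,17.925): [(0, 8.2107) (45, 26.9041) (45, 48) (0, 48)]  |A|=1369.9186
3. ⊥bis P4·P1 via (27.91,34.93): [(0, 8.2107) (33.248, 22.0222) (22.5049, 48) (0, 48)]  |A|=953.7724
4. ⊥bis P4·P2 via (24.475,22.105): [(0, 8.2107) (12.9561, 13.5927) (31.1683, 27.0512) (22.5049, 48) (0, 48)]  |A|=893.9826
5. ⊥bis P4·P3 via (12.46,35.52): [(0, 20.7171) (0, 8.2107) (12.9561, 13.5927) (31.1683, 27.0512) (22.6564, 47.6337)]  |A|=580.7943
6. ⊥bis P4·P5 via (19.205,21.23): [(0, 20.7171) (0, 18.8618) (24.1093, 21.8347) (31.1683, 27.0512) (22.6564, 47.6337)]  |A|=429.0198
7. ⊥bis P4·P6 via (12.91,26.295): [(8.6893, 31.0403) (17.5919, 21.0311) (24.1093, 21.8347) (31.1683, 27.0512) (22.6564, 47.6337)]  |A|=323.2627
8. ⊥bis P4·P7 via (26.55,31.175): [(8.6893, 31.0403) (17.5919, 21.0311) (24.1093, 21.8347) (26.8376, 23.8509) (26.2443, 38.9577) (22.6564, 47.6337)]  |A|=289.6024
9. canonical 6-gon: [(8.6893, 31.0403) (17.5919, 21.0311) (24.1093, 21.8347) (26.8376, 23.8509) (26.2443, 38.9577) (22.6564, 47.6337)]
10. shoelace: 289.6024

Area of P4's cell: 289.6024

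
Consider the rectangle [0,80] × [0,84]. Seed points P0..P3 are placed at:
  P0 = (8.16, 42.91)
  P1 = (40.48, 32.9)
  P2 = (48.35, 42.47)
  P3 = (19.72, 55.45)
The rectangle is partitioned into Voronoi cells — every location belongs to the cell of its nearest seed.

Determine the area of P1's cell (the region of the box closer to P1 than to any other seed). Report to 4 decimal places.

1. box [0,80]×[0,84]: [(0, 0) (80, 0) (80, 84) (0, 84)]
2. ⊥bis P1·P0 via (24.32,37.905): [(12.5802, 0) (80, 0) (80, 84) (38.5963, 84)]  |A|=4570.5841
3. ⊥bis P1·P2 via (44.415,37.685): [(28.3449, 50.9004) (12.5802, 0) (80, 0) (80, 8.4213)]  |A|=1933.3485
4. ⊥bis P1·P3 via (30.1,44.175): [(33.1305, 46.9649) (24.7311, 39.2323) (12.5802, 0) (80, 0) (80, 8.4213)]  |A|=1898.3177
5. canonical 5-gon: [(33.1305, 46.9649) (24.7311, 39.2323) (12.5802, 0) (80, 0) (80, 8.4213)]
6. shoelace: 1898.3177

Area of P1's cell: 1898.3177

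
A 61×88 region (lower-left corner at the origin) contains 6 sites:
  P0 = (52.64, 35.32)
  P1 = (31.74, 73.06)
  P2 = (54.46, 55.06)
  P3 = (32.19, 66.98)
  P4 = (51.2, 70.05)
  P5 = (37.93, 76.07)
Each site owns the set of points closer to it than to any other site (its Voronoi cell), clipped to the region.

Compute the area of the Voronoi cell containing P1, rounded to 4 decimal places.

Area of P1's cell: 624.3602

1. box [0,61]×[0,88]: [(0, 0) (61, 0) (61, 88) (0, 88)]
2. ⊥bis P1·P0 via (42.19,54.19): [(0, 30.8256) (61, 64.6068) (61, 88) (0, 88)]  |A|=2457.3115
3. ⊥bis P1·P2 via (43.1,64.06): [(0, 30.8256) (29.8792, 47.3724) (61, 86.6538) (61, 88) (0, 88)]  |A|=2114.2513
4. ⊥bis P1·P3 via (31.965,70.02): [(0, 67.6542) (48.8095, 71.2667) (61, 86.6538) (61, 88) (0, 88)]  |A|=1015.106
5. ⊥bis P1·P4 via (41.47,71.555): [(0, 67.6542) (41.3399, 70.7139) (44.0137, 88) (0, 88)]  |A|=800.9602
6. ⊥bis P1·P5 via (34.835,74.565): [(0, 67.6542) (36.8686, 70.3829) (28.302, 88) (0, 88)]  |A|=624.3602
7. canonical 4-gon: [(0, 67.6542) (36.8686, 70.3829) (28.302, 88) (0, 88)]
8. shoelace: 624.3602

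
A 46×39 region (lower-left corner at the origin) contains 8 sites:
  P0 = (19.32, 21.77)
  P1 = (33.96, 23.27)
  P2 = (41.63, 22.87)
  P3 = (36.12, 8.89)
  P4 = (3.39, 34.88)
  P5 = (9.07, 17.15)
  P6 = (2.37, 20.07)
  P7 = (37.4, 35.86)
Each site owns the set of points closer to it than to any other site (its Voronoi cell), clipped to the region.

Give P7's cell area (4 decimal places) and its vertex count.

1. box [0,46]×[0,39]: [(0, 0) (46, 0) (46, 39) (0, 39)]
2. ⊥bis P7·P0 via (28.36,28.815): [(46, 6.1797) (46, 39) (20.4227, 39)]  |A|=419.7274
3. ⊥bis P7·P1 via (35.68,29.565): [(25.637, 32.3091) (46, 26.7452) (46, 39) (20.4227, 39)]  |A|=210.3397
4. ⊥bis P7·P2 via (39.515,29.365): [(25.637, 32.3091) (38.0992, 28.904) (46, 31.4767) (46, 39) (20.4227, 39)]  |A|=191.6485
5. ⊥bis P7·P3 via (36.76,22.375): [(25.637, 32.3091) (38.0992, 28.904) (46, 31.4767) (46, 39) (20.4227, 39)]  |A|=191.6485
6. ⊥bis P7·P4 via (20.395,35.37): [(25.637, 32.3091) (38.0992, 28.904) (46, 31.4767) (46, 39) (20.4227, 39)]  |A|=191.6485
7. ⊥bis P7·P5 via (23.235,26.505): [(25.637, 32.3091) (38.0992, 28.904) (46, 31.4767) (46, 39) (20.4227, 39)]  |A|=191.6485
8. ⊥bis P7·P6 via (19.885,27.965): [(25.637, 32.3091) (38.0992, 28.904) (46, 31.4767) (46, 39) (20.4227, 39)]  |A|=191.6485
9. canonical 5-gon: [(25.637, 32.3091) (38.0992, 28.904) (46, 31.4767) (46, 39) (20.4227, 39)]
10. shoelace: 191.6485

Area of P7's cell: 191.6485 (5 vertices)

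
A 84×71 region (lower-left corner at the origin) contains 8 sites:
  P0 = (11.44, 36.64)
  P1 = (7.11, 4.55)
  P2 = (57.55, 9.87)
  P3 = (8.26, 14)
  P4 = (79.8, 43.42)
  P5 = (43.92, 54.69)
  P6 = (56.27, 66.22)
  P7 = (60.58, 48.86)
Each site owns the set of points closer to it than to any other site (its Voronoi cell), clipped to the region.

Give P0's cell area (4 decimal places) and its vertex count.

1. box [0,84]×[0,71]: [(0, 0) (84, 0) (84, 71) (0, 71)]
2. ⊥bis P0·P1 via (9.275,20.595): [(0, 21.8465) (84, 10.5121) (84, 71) (0, 71)]  |A|=4604.9373
3. ⊥bis P0·P2 via (34.495,23.255): [(0, 21.8465) (31.2307, 17.6324) (62.2142, 71) (0, 71)]  |A|=2427.6602
4. ⊥bis P0·P3 via (9.85,25.32): [(0, 26.7035) (33.7453, 21.9637) (62.2142, 71) (0, 71)]  |A|=2272.7773
5. ⊥bis P0·P4 via (45.62,40.03): [(0, 26.7035) (33.7453, 21.9637) (45.4178, 42.0689) (42.5484, 71) (0, 71)]  |A|=1988.3003
6. ⊥bis P0·P5 via (27.68,45.665): [(0, 26.7035) (33.7453, 21.9637) (37.3761, 28.2175) (13.6007, 71) (0, 71)]  |A|=1232.8718
7. ⊥bis P0·P6 via (33.855,51.43): [(0, 26.7035) (33.7453, 21.9637) (37.3761, 28.2175) (13.6007, 71) (0, 71)]  |A|=1232.8718
8. ⊥bis P0·P7 via (36.01,42.75): [(0, 26.7035) (33.7453, 21.9637) (37.3761, 28.2175) (13.6007, 71) (0, 71)]  |A|=1232.8718
9. canonical 5-gon: [(0, 26.7035) (33.7453, 21.9637) (37.3761, 28.2175) (13.6007, 71) (0, 71)]
10. shoelace: 1232.8718

Area of P0's cell: 1232.8718 (5 vertices)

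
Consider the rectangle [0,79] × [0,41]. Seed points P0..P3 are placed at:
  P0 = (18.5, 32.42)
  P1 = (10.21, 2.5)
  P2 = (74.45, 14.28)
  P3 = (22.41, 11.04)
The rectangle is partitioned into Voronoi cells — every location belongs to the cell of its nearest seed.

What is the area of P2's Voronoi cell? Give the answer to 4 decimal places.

Area of P2's cell: 1233.7921

1. box [0,79]×[0,41]: [(0, 0) (79, 0) (79, 41) (0, 41)]
2. ⊥bis P2·P0 via (46.475,23.35): [(38.9045, 0) (79, 0) (79, 41) (52.1974, 41)]  |A|=1371.4099
3. ⊥bis P2·P1 via (42.33,8.39): [(42.0752, 9.7795) (43.8685, 0) (79, 0) (79, 41) (52.1974, 41)]  |A|=1347.1371
4. ⊥bis P2·P3 via (48.43,12.66): [(47.5567, 26.6864) (49.2182, 0) (79, 0) (79, 41) (52.1974, 41)]  |A|=1233.7921
5. canonical 5-gon: [(47.5567, 26.6864) (49.2182, 0) (79, 0) (79, 41) (52.1974, 41)]
6. shoelace: 1233.7921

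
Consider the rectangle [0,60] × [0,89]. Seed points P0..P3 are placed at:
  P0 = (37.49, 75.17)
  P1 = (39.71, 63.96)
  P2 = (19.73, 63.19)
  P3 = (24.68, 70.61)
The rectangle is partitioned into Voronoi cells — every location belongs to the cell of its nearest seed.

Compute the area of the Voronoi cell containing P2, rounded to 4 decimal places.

1. box [0,60]×[0,89]: [(0, 0) (60, 0) (60, 89) (0, 89)]
2. ⊥bis P2·P0 via (28.61,69.18): [(0, 0) (60, 0) (60, 22.6452) (15.2404, 89) (0, 89)]  |A|=3854.9947
3. ⊥bis P2·P1 via (29.72,63.575): [(0, 0) (32.1701, 0) (29.5582, 67.7744) (15.2404, 89) (0, 89)]  |A|=2567.2358
4. ⊥bis P2·P3 via (22.205,66.9): [(0, 81.7133) (0, 0) (32.1701, 0) (29.7868, 61.8421)]  |A|=2211.7208
5. canonical 4-gon: [(0, 81.7133) (0, 0) (32.1701, 0) (29.7868, 61.8421)]
6. shoelace: 2211.7208

Area of P2's cell: 2211.7208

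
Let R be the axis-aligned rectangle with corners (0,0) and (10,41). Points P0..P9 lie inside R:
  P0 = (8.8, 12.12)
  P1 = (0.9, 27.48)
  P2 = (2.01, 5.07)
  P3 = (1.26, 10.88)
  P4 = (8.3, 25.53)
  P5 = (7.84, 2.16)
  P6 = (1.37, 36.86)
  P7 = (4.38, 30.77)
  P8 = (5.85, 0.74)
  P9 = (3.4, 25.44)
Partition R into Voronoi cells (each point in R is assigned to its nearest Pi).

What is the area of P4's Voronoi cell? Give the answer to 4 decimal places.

1. box [0,10]×[0,41]: [(0, 0) (10, 0) (10, 41) (0, 41)]
2. ⊥bis P4·P0 via (8.55,18.825): [(0, 18.5062) (10, 18.8791) (10, 41) (0, 41)]  |A|=223.0736
3. ⊥bis P4·P1 via (4.6,26.505): [(2.5169, 18.6001) (10, 18.8791) (10, 41) (8.4196, 41)]  |A|=100.4663
4. ⊥bis P4·P2 via (5.155,15.3): [(2.5169, 18.6001) (10, 18.8791) (10, 41) (8.4196, 41)]  |A|=100.4663
5. ⊥bis P4·P3 via (4.78,18.205): [(2.6789, 19.2147) (3.8542, 18.6499) (10, 18.8791) (10, 41) (8.4196, 41)]  |A|=100.0594
6. ⊥bis P4·P5 via (8.07,13.845): [(2.6789, 19.2147) (3.8542, 18.6499) (10, 18.8791) (10, 41) (8.4196, 41)]  |A|=100.0594
7. ⊥bis P4·P6 via (4.835,31.195): [(6.0282, 31.9248) (2.6789, 19.2147) (3.8542, 18.6499) (10, 18.8791) (10, 34.3542)]  |A|=79.6903
8. ⊥bis P4·P7 via (6.34,28.15): [(4.7127, 26.9326) (2.6789, 19.2147) (3.8542, 18.6499) (10, 18.8791) (10, 30.888)]  |A|=62.2109
9. ⊥bis P4·P8 via (7.075,13.135): [(4.7127, 26.9326) (2.6789, 19.2147) (3.8542, 18.6499) (10, 18.8791) (10, 30.888)]  |A|=62.2109
10. ⊥bis P4·P9 via (5.85,25.485): [(5.8084, 27.7523) (5.9741, 18.729) (10, 18.8791) (10, 30.888)]  |A|=43.3446
11. canonical 4-gon: [(5.8084, 27.7523) (5.9741, 18.729) (10, 18.8791) (10, 30.888)]
12. shoelace: 43.3446

Area of P4's cell: 43.3446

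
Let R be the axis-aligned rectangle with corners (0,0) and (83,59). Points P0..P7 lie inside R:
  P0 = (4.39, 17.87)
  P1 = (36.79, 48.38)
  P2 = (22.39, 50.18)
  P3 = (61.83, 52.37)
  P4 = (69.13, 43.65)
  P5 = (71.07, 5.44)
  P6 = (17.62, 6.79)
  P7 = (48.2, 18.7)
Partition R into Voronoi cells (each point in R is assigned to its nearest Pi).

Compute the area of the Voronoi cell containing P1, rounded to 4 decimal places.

Area of P1's cell: 556.6069

1. box [0,83]×[0,59]: [(0, 0) (83, 0) (83, 59) (0, 59)]
2. ⊥bis P1·P0 via (20.59,33.125): [(0, 54.9905) (51.7827, 0) (83, 0) (83, 59) (0, 59)]  |A|=3473.2218
3. ⊥bis P1·P2 via (29.59,49.28): [(26.7526, 26.5807) (51.7827, 0) (83, 0) (83, 59) (30.805, 59)]  |A|=2920.2506
4. ⊥bis P1·P3 via (49.31,50.375): [(26.7526, 26.5807) (51.7827, 0) (57.337, 0) (47.9356, 59) (30.805, 59)]  |A|=1128.7939
5. ⊥bis P1·P4 via (52.96,46.015): [(26.7526, 26.5807) (46.9764, 5.104) (51.5456, 36.3448) (47.9356, 59) (30.805, 59)]  |A|=941.1224
6. ⊥bis P1·P5 via (53.93,26.91): [(26.7526, 26.5807) (38.2386, 14.3832) (49.6681, 23.5076) (51.5456, 36.3448) (47.9356, 59) (30.805, 59)]  |A|=848.23
7. ⊥bis P1·P6 via (27.205,27.585): [(26.8959, 27.7275) (44.6838, 19.5285) (49.6681, 23.5076) (51.5456, 36.3448) (47.9356, 59) (30.805, 59)]  |A|=768.5852
8. ⊥bis P1·P7 via (42.495,33.54): [(26.8959, 27.7275) (27.1139, 27.627) (51.4444, 36.9804) (47.9356, 59) (30.805, 59)]  |A|=556.6069
9. canonical 5-gon: [(26.8959, 27.7275) (27.1139, 27.627) (51.4444, 36.9804) (47.9356, 59) (30.805, 59)]
10. shoelace: 556.6069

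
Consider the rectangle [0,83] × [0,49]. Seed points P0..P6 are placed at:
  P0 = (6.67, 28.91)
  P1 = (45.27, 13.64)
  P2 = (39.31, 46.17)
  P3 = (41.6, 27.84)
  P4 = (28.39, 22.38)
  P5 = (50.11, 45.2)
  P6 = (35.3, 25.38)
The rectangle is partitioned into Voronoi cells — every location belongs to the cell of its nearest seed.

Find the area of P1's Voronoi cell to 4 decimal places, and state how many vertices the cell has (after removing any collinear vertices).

Area of P1's cell: 1173.3016 (6 vertices)

1. box [0,83]×[0,49]: [(0, 0) (83, 0) (83, 49) (0, 49)]
2. ⊥bis P1·P0 via (25.97,21.275): [(17.5537, 0) (83, 0) (83, 49) (36.9379, 49)]  |A|=2731.956
3. ⊥bis P1·P2 via (42.29,29.905): [(28.3755, 27.3556) (17.5537, 0) (83, 0) (83, 37.3637)]  |A|=1915.6501
4. ⊥bis P1·P3 via (43.435,20.74): [(23.7452, 15.6512) (17.5537, 0) (83, 0) (83, 30.9656)]  |A|=1429.5852
5. ⊥bis P1·P4 via (36.83,18.01): [(37.4415, 19.191) (27.5049, 0) (83, 0) (83, 30.9656)]  |A|=1237.8758
6. ⊥bis P1·P5 via (47.69,29.42): [(66.0973, 26.5971) (37.4415, 19.191) (27.5049, 0) (83, 0) (83, 24.0049)]  |A|=1179.0485
7. ⊥bis P1·P6 via (40.285,19.51): [(66.0973, 26.5971) (40.9889, 20.1078) (35.5047, 15.4504) (27.5049, 0) (83, 0) (83, 24.0049)]  |A|=1173.3016
8. canonical 6-gon: [(66.0973, 26.5971) (40.9889, 20.1078) (35.5047, 15.4504) (27.5049, 0) (83, 0) (83, 24.0049)]
9. shoelace: 1173.3016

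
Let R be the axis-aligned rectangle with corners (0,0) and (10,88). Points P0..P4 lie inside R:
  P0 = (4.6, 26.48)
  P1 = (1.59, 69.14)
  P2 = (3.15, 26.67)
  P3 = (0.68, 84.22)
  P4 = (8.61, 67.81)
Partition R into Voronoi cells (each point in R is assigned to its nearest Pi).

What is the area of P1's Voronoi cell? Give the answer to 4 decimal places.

1. box [0,10]×[0,88]: [(0, 0) (10, 0) (10, 88) (0, 88)]
2. ⊥bis P1·P0 via (3.095,47.81): [(0, 47.5916) (10, 48.2972) (10, 88) (0, 88)]  |A|=400.5559
3. ⊥bis P1·P2 via (2.37,47.905): [(0, 47.8179) (6.6908, 48.0637) (10, 48.2972) (10, 88) (0, 88)]  |A|=399.7987
4. ⊥bis P1·P3 via (1.135,76.68): [(0, 76.6115) (0, 47.8179) (6.6908, 48.0637) (10, 48.2972) (10, 77.215)]  |A|=288.9311
5. ⊥bis P1·P4 via (5.1,68.475): [(6.7183, 77.0169) (0, 76.6115) (0, 47.8179) (1.1947, 47.8618)]  |A|=114.0165
6. canonical 4-gon: [(6.7183, 77.0169) (0, 76.6115) (0, 47.8179) (1.1947, 47.8618)]
7. shoelace: 114.0165

Area of P1's cell: 114.0165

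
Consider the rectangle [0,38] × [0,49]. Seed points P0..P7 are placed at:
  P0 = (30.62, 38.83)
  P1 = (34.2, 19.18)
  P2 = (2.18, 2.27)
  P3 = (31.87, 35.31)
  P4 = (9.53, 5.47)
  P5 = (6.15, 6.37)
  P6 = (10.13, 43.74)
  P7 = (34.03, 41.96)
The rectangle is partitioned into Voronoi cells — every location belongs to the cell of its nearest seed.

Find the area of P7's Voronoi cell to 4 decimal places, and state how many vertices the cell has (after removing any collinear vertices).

1. box [0,38]×[0,49]: [(0, 0) (38, 0) (38, 49) (0, 49)]
2. ⊥bis P7·P0 via (32.325,40.395): [(38, 34.2123) (38, 49) (24.4266, 49)]  |A|=100.3597
3. ⊥bis P7·P1 via (34.115,30.57): [(38, 34.2123) (38, 49) (24.4266, 49)]  |A|=100.3597
4. ⊥bis P7·P2 via (18.105,22.115): [(38, 34.2123) (38, 49) (24.4266, 49)]  |A|=100.3597
5. ⊥bis P7·P3 via (32.95,38.635): [(34.3612, 38.1766) (38, 36.9947) (38, 49) (24.4266, 49)]  |A|=95.2975
6. ⊥bis P7·P4 via (21.78,23.715): [(34.3612, 38.1766) (38, 36.9947) (38, 49) (24.4266, 49)]  |A|=95.2975
7. ⊥bis P7·P5 via (20.09,24.165): [(34.3612, 38.1766) (38, 36.9947) (38, 49) (24.4266, 49)]  |A|=95.2975
8. ⊥bis P7·P6 via (22.08,42.85): [(34.3612, 38.1766) (38, 36.9947) (38, 49) (24.4266, 49)]  |A|=95.2975
9. canonical 4-gon: [(34.3612, 38.1766) (38, 36.9947) (38, 49) (24.4266, 49)]
10. shoelace: 95.2975

Area of P7's cell: 95.2975 (4 vertices)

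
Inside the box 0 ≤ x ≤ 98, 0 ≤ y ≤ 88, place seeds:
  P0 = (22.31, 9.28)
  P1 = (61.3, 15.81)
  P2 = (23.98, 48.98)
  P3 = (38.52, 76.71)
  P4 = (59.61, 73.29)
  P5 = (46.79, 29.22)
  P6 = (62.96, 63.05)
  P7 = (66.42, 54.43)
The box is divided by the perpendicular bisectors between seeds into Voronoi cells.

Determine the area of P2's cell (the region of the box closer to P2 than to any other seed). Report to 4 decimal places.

1. box [0,98]×[0,88]: [(0, 0) (98, 0) (98, 88) (0, 88)]
2. ⊥bis P2·P0 via (23.145,29.13): [(0, 30.1036) (98, 25.9812) (98, 88) (0, 88)]  |A|=5875.8451
3. ⊥bis P2·P1 via (42.64,32.395): [(0, 30.1036) (39.14, 28.4572) (92.0617, 88) (0, 88)]  |A|=3873.8414
4. ⊥bis P2·P3 via (31.25,62.845): [(0, 79.2307) (0, 30.1036) (39.14, 28.4572) (57.4799, 49.0916)]  |A|=1830.8234
5. ⊥bis P2·P4 via (41.795,61.135): [(45.8523, 55.1884) (0, 79.2307) (0, 30.1036) (39.14, 28.4572) (53.2552, 44.3383)]  |A|=1790.3103
6. ⊥bis P2·P5 via (35.385,39.1): [(47.3811, 52.9477) (45.8523, 55.1884) (0, 79.2307) (0, 30.1036) (26.6214, 28.9838)]  |A|=1527.441
7. ⊥bis P2·P6 via (43.47,56.015): [(45.4018, 50.663) (43.2819, 56.5362) (0, 79.2307) (0, 30.1036) (26.6214, 28.9838)]  |A|=1517.3574
8. ⊥bis P2·P7 via (45.2,51.705): [(45.3426, 50.5946) (45.2962, 50.9555) (43.2819, 56.5362) (0, 79.2307) (0, 30.1036) (26.6214, 28.9838)]  |A|=1517.3451
9. canonical 6-gon: [(45.3426, 50.5946) (45.2962, 50.9555) (43.2819, 56.5362) (0, 79.2307) (0, 30.1036) (26.6214, 28.9838)]
10. shoelace: 1517.3451

Area of P2's cell: 1517.3451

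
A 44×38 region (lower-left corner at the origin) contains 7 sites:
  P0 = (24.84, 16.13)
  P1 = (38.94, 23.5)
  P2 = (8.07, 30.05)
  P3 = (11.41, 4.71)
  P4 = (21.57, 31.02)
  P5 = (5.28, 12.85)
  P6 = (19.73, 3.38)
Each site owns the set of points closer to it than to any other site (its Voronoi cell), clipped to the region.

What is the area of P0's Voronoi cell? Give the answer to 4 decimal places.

Area of P0's cell: 300.0771

1. box [0,44]×[0,38]: [(0, 0) (44, 0) (44, 38) (0, 38)]
2. ⊥bis P0·P1 via (31.89,19.815): [(0, 0) (42.2472, 0) (22.3848, 38) (0, 38)]  |A|=1228.0079
3. ⊥bis P0·P2 via (16.455,23.09): [(0, 3.266) (0, 0) (42.2472, 0) (24.8756, 33.2347)]  |A|=742.6573
4. ⊥bis P0·P3 via (18.125,10.42): [(11.9581, 17.6724) (26.9855, 0) (42.2472, 0) (24.8756, 33.2347)]  |A|=484.6813
5. ⊥bis P0·P4 via (23.205,23.575): [(15.4426, 21.8703) (11.9581, 17.6724) (26.9855, 0) (42.2472, 0) (29.2327, 24.8988)]  |A|=420.6068
6. ⊥bis P0·P5 via (15.06,14.49): [(15.4426, 21.8703) (14.0947, 20.2465) (15.1572, 13.9101) (26.9855, 0) (42.2472, 0) (29.2327, 24.8988)]  |A|=412.47
7. ⊥bis P0·P6 via (22.285,9.755): [(15.4426, 21.8703) (14.0947, 20.2465) (15.1572, 13.9101) (16.8321, 11.9404) (41.0871, 2.2194) (29.2327, 24.8988)]  |A|=300.0771
8. canonical 6-gon: [(15.4426, 21.8703) (14.0947, 20.2465) (15.1572, 13.9101) (16.8321, 11.9404) (41.0871, 2.2194) (29.2327, 24.8988)]
9. shoelace: 300.0771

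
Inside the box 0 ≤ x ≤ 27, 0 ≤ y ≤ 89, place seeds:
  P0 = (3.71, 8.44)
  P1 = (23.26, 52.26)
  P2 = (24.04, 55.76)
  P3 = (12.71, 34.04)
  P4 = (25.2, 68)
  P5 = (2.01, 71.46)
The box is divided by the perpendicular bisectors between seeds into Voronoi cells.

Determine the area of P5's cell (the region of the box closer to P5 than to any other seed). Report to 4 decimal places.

1. box [0,27]×[0,89]: [(0, 0) (27, 0) (27, 89) (0, 89)]
2. ⊥bis P5·P0 via (2.86,39.95): [(0, 39.8728) (27, 40.6012) (27, 89) (0, 89)]  |A|=1316.6005
3. ⊥bis P5·P1 via (12.635,61.86): [(0, 47.876) (27, 77.7588) (27, 89) (0, 89)]  |A|=706.9314
4. ⊥bis P5·P2 via (13.025,63.61): [(0, 47.876) (8.5773, 57.3691) (27, 83.2195) (27, 89) (0, 89)]  |A|=656.6306
5. ⊥bis P5·P3 via (7.36,52.75): [(0, 50.6455) (3.374, 51.6102) (8.5773, 57.3691) (27, 83.2195) (27, 89) (0, 89)]  |A|=651.9583
6. ⊥bis P5·P4 via (13.605,69.73): [(0, 50.6455) (3.374, 51.6102) (8.5773, 57.3691) (12.6037, 63.0188) (16.4801, 89) (0, 89)]  |A|=473.69
7. canonical 6-gon: [(0, 50.6455) (3.374, 51.6102) (8.5773, 57.3691) (12.6037, 63.0188) (16.4801, 89) (0, 89)]
8. shoelace: 473.69

Area of P5's cell: 473.6900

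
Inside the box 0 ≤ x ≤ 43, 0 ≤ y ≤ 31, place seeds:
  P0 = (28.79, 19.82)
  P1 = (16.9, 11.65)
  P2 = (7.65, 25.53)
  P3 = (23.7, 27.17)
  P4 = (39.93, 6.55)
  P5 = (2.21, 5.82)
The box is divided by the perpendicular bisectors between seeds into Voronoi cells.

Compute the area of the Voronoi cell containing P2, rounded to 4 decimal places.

Area of P2's cell: 217.9276

1. box [0,43]×[0,31]: [(0, 0) (43, 0) (43, 31) (0, 31)]
2. ⊥bis P2·P0 via (18.22,22.675): [(0, 0) (12.0954, 0) (20.4686, 31) (0, 31)]  |A|=504.7421
3. ⊥bis P2·P1 via (12.275,18.59): [(0, 10.4096) (18.1795, 22.5249) (20.4686, 31) (0, 31)]  |A|=273.8979
4. ⊥bis P2·P3 via (15.675,26.35): [(0, 10.4096) (16.2006, 21.2061) (15.1999, 31) (0, 31)]  |A|=241.2211
5. ⊥bis P2·P4 via (23.79,16.04): [(0, 10.4096) (16.2006, 21.2061) (15.1999, 31) (0, 31)]  |A|=241.2211
6. ⊥bis P2·P5 via (4.93,15.675): [(0, 17.0357) (7.0309, 15.0952) (16.2006, 21.2061) (15.1999, 31) (0, 31)]  |A|=217.9276
7. canonical 5-gon: [(0, 17.0357) (7.0309, 15.0952) (16.2006, 21.2061) (15.1999, 31) (0, 31)]
8. shoelace: 217.9276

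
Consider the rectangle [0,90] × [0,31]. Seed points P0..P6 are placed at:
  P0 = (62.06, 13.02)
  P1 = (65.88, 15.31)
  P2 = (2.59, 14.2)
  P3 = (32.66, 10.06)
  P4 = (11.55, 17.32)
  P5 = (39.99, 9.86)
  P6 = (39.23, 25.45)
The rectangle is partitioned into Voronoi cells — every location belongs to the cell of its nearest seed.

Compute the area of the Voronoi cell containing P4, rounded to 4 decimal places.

1. box [0,90]×[0,31]: [(0, 0) (90, 0) (90, 31) (0, 31)]
2. ⊥bis P4·P0 via (36.805,15.17): [(0, 0) (35.5136, 0) (38.1526, 31) (0, 31)]  |A|=1141.8259
3. ⊥bis P4·P1 via (38.715,16.315): [(0, 0) (35.5136, 0) (38.1526, 31) (0, 31)]  |A|=1141.8259
4. ⊥bis P4·P2 via (7.07,15.76): [(12.5579, 0) (35.5136, 0) (38.1526, 31) (1.7632, 31)]  |A|=919.8493
5. ⊥bis P4·P3 via (22.105,13.69): [(12.5579, 0) (17.3968, 0) (28.0581, 31) (1.7632, 31)]  |A|=482.5753
6. ⊥bis P4·P5 via (25.77,13.59): [(12.5579, 0) (17.3968, 0) (28.0581, 31) (1.7632, 31)]  |A|=482.5753
7. ⊥bis P4·P6 via (25.39,21.385): [(12.5579, 0) (17.3968, 0) (25.0958, 22.3865) (22.5659, 31) (1.7632, 31)]  |A|=458.9219
8. canonical 5-gon: [(12.5579, 0) (17.3968, 0) (25.0958, 22.3865) (22.5659, 31) (1.7632, 31)]
9. shoelace: 458.9219

Area of P4's cell: 458.9219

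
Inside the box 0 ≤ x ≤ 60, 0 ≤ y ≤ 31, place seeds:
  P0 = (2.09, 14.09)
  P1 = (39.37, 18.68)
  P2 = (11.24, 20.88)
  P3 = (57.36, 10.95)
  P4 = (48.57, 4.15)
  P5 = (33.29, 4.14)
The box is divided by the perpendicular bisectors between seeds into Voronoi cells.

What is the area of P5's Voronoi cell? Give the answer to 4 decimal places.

1. box [0,60]×[0,31]: [(0, 0) (60, 0) (60, 31) (0, 31)]
2. ⊥bis P5·P0 via (17.69,9.115): [(14.7831, 0) (60, 0) (60, 31) (24.6694, 31)]  |A|=1248.4865
3. ⊥bis P5·P1 via (36.33,11.41): [(20.529, 18.0173) (14.7831, 0) (60, 0) (60, 1.5122)]  |A|=437.1871
4. ⊥bis P5·P2 via (22.265,12.51): [(25.0203, 16.1392) (16.2431, 4.5779) (14.7831, 0) (60, 0) (60, 1.5122)]  |A|=402.9828
5. ⊥bis P5·P3 via (45.325,7.545): [(45.2917, 7.6626) (25.0203, 16.1392) (16.2431, 4.5779) (14.7831, 0) (47.4597, 0)]  |A|=343.8159
6. ⊥bis P5·P4 via (40.93,4.145): [(40.9265, 9.4879) (25.0203, 16.1392) (16.2431, 4.5779) (14.7831, 0) (40.9327, 0)]  |A|=298.1064
7. canonical 5-gon: [(40.9265, 9.4879) (25.0203, 16.1392) (16.2431, 4.5779) (14.7831, 0) (40.9327, 0)]
8. shoelace: 298.1064

Area of P5's cell: 298.1064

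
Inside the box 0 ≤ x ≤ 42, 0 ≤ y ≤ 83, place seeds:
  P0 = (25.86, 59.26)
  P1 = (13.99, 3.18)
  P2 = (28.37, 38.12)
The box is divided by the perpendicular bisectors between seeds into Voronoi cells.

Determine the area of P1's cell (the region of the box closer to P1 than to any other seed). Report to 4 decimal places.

1. box [0,42]×[0,83]: [(0, 0) (42, 0) (42, 83) (0, 83)]
2. ⊥bis P1·P0 via (19.925,31.22): [(0, 35.4374) (0, 0) (42, 0) (42, 26.5476)]  |A|=1301.6835
3. ⊥bis P1·P2 via (21.18,20.65): [(0, 29.3669) (0, 0) (42, 0) (42, 12.0813)]  |A|=870.4114
4. canonical 4-gon: [(0, 29.3669) (0, 0) (42, 0) (42, 12.0813)]
5. shoelace: 870.4114

Area of P1's cell: 870.4114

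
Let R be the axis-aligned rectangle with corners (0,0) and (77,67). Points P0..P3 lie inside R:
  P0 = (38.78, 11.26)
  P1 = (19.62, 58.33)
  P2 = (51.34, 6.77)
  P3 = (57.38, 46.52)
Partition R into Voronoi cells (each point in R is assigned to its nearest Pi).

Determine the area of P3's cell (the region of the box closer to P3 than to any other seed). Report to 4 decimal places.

1. box [0,77]×[0,67]: [(0, 0) (77, 0) (77, 67) (0, 67)]
2. ⊥bis P3·P0 via (48.08,28.89): [(0, 54.2527) (77, 13.6344) (77, 67) (0, 67)]  |A|=2545.347
3. ⊥bis P3·P1 via (38.5,52.425): [(33.5383, 36.5609) (77, 13.6344) (77, 67) (43.0585, 67)]  |A|=1676.2539
4. ⊥bis P3·P2 via (54.36,26.645): [(33.5383, 36.5609) (51.5169, 27.077) (77, 23.2049) (77, 67) (43.0585, 67)]  |A|=1554.3115
5. canonical 5-gon: [(33.5383, 36.5609) (51.5169, 27.077) (77, 23.2049) (77, 67) (43.0585, 67)]
6. shoelace: 1554.3115

Area of P3's cell: 1554.3115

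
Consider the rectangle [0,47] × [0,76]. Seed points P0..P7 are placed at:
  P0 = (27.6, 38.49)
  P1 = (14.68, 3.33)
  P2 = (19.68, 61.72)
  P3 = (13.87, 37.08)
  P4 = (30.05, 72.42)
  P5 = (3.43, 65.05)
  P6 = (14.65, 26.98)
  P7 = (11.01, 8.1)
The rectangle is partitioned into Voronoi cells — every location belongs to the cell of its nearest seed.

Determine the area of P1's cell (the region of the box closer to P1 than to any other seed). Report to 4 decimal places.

Area of P1's cell: 462.0630

1. box [0,47]×[0,76]: [(0, 0) (47, 0) (47, 76) (0, 76)]
2. ⊥bis P1·P0 via (21.14,20.91): [(0, 28.6782) (0, 0) (47, 0) (47, 11.4074)]  |A|=942.011
3. ⊥bis P1·P2 via (17.18,32.525): [(0, 28.6782) (0, 0) (47, 0) (47, 11.4074)]  |A|=942.011
4. ⊥bis P1·P3 via (14.275,20.205): [(22.5201, 20.4029) (0, 19.8624) (0, 0) (47, 0) (47, 11.4074)]  |A|=842.7452
5. ⊥bis P1·P4 via (22.365,37.875): [(22.5201, 20.4029) (0, 19.8624) (0, 0) (47, 0) (47, 11.4074)]  |A|=842.7452
6. ⊥bis P1·P5 via (9.055,34.19): [(22.5201, 20.4029) (0, 19.8624) (0, 0) (47, 0) (47, 11.4074)]  |A|=842.7452
7. ⊥bis P1·P6 via (14.665,15.155): [(36.7253, 15.183) (0, 15.1364) (0, 0) (47, 0) (47, 11.4074)]  |A|=693.3483
8. ⊥bis P1·P7 via (12.845,5.715): [(36.7253, 15.183) (25.1317, 15.1683) (5.4171, 0) (47, 0) (47, 11.4074)]  |A|=462.063
9. canonical 5-gon: [(36.7253, 15.183) (25.1317, 15.1683) (5.4171, 0) (47, 0) (47, 11.4074)]
10. shoelace: 462.063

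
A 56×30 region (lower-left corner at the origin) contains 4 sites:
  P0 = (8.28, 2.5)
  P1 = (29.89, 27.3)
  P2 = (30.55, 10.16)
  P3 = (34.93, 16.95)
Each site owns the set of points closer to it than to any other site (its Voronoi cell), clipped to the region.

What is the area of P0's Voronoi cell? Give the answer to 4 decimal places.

1. box [0,56]×[0,30]: [(0, 0) (56, 0) (56, 30) (0, 30)]
2. ⊥bis P0·P1 via (19.085,14.9): [(0, 0) (36.1845, 0) (1.756, 30) (0, 30)]  |A|=569.1071
3. ⊥bis P0·P2 via (19.415,6.33): [(0, 0) (21.5923, 0) (15.3469, 18.1573) (1.756, 30) (0, 30)]  |A|=436.6296
4. ⊥bis P0·P3 via (21.605,9.725): [(0, 0) (21.5923, 0) (15.3469, 18.1573) (1.756, 30) (0, 30)]  |A|=436.6296
5. canonical 5-gon: [(0, 0) (21.5923, 0) (15.3469, 18.1573) (1.756, 30) (0, 30)]
6. shoelace: 436.6296

Area of P0's cell: 436.6296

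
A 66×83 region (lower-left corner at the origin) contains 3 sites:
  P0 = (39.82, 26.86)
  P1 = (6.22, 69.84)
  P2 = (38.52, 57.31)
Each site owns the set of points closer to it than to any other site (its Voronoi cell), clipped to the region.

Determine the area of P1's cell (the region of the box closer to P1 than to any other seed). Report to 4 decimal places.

Area of P1's cell: 986.3686

1. box [0,66]×[0,83]: [(0, 0) (66, 0) (66, 83) (0, 83)]
2. ⊥bis P1·P0 via (23.02,48.35): [(0, 30.3539) (66, 81.95) (66, 83) (0, 83)]  |A|=1771.971
3. ⊥bis P1·P2 via (22.37,63.575): [(0, 30.3539) (13.6102, 40.9938) (29.9055, 83) (0, 83)]  |A|=986.3686
4. canonical 4-gon: [(0, 30.3539) (13.6102, 40.9938) (29.9055, 83) (0, 83)]
5. shoelace: 986.3686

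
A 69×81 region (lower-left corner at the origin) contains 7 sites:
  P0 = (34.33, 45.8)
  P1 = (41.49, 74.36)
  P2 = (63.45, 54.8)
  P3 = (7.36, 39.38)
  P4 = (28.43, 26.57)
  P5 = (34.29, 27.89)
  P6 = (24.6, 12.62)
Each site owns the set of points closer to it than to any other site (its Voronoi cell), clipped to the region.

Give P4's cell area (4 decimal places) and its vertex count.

Area of P4's cell: 262.0032 (4 vertices)

1. box [0,69]×[0,81]: [(0, 0) (69, 0) (69, 81) (0, 81)]
2. ⊥bis P4·P0 via (31.38,36.185): [(0, 45.8128) (0, 0) (69, 0) (69, 24.6427)]  |A|=2430.7145
3. ⊥bis P4·P1 via (34.96,50.465): [(0, 45.8128) (0, 0) (69, 0) (69, 24.6427)]  |A|=2430.7145
4. ⊥bis P4·P2 via (45.94,40.685): [(55.5438, 28.7712) (0, 45.8128) (0, 0) (69, 0) (69, 12.0785)]  |A|=2346.1812
5. ⊥bis P4·P3 via (17.895,32.975): [(55.5438, 28.7712) (21.6597, 39.1673) (0, 3.5411) (0, 0) (69, 0) (69, 12.0785)]  |A|=1888.3848
6. ⊥bis P4·P5 via (31.36,27.23): [(29.1916, 36.8564) (21.6597, 39.1673) (0, 3.5411) (0, 0) (37.4937, 0)]  |A|=901.8198
7. ⊥bis P4·P6 via (26.515,19.595): [(33.5126, 17.6738) (29.1916, 36.8564) (21.6597, 39.1673) (12.157, 23.537)]  |A|=262.0032
8. canonical 4-gon: [(33.5126, 17.6738) (29.1916, 36.8564) (21.6597, 39.1673) (12.157, 23.537)]
9. shoelace: 262.0032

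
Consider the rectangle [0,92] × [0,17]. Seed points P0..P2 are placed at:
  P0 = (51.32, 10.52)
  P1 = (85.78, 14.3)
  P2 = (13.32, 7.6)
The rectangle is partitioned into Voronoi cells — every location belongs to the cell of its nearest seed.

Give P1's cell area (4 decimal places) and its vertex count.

Area of P1's cell: 391.3587 (4 vertices)

1. box [0,92]×[0,17]: [(0, 0) (92, 0) (92, 17) (0, 17)]
2. ⊥bis P1·P0 via (68.55,12.41): [(69.9113, 0) (92, 0) (92, 17) (68.0465, 17)]  |A|=391.3587
3. ⊥bis P1·P2 via (49.55,10.95): [(69.9113, 0) (92, 0) (92, 17) (68.0465, 17)]  |A|=391.3587
4. canonical 4-gon: [(69.9113, 0) (92, 0) (92, 17) (68.0465, 17)]
5. shoelace: 391.3587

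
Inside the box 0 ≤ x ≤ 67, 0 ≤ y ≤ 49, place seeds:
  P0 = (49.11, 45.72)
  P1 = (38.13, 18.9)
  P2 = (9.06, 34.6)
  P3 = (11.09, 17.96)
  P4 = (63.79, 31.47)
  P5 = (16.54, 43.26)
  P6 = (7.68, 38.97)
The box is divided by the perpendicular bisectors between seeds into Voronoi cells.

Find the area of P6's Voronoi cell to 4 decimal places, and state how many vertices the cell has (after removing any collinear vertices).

1. box [0,67]×[0,49]: [(0, 0) (67, 0) (67, 49) (0, 49)]
2. ⊥bis P6·P0 via (28.395,42.345): [(0, 0) (35.2941, 0) (27.3107, 49) (0, 49)]  |A|=1533.8178
3. ⊥bis P6·P1 via (22.905,28.935): [(0, 0) (3.8336, 0) (29.0587, 38.2713) (27.3107, 49) (0, 49)]  |A|=931.7997
4. ⊥bis P6·P2 via (8.37,36.785): [(0, 34.1418) (28.2767, 43.0713) (27.3107, 49) (0, 49)]  |A|=291.0279
5. ⊥bis P6·P3 via (9.385,28.465): [(0, 34.1418) (28.2767, 43.0713) (27.3107, 49) (0, 49)]  |A|=291.0279
6. ⊥bis P6·P4 via (35.735,35.22): [(0, 34.1418) (28.2767, 43.0713) (27.3107, 49) (0, 49)]  |A|=291.0279
7. ⊥bis P6·P5 via (12.11,41.115): [(0, 34.1418) (13.4325, 38.3837) (8.2921, 49) (0, 49)]  |A|=143.8068
8. canonical 4-gon: [(0, 34.1418) (13.4325, 38.3837) (8.2921, 49) (0, 49)]
9. shoelace: 143.8068

Area of P6's cell: 143.8068 (4 vertices)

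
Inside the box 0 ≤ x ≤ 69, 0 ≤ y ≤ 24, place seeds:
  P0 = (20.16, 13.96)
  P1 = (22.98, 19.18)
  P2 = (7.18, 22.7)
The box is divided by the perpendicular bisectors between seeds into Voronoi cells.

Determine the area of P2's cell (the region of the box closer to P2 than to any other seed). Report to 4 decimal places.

1. box [0,69]×[0,24]: [(0, 0) (69, 0) (69, 24) (0, 24)]
2. ⊥bis P2·P0 via (13.67,18.33): [(0, 0) (1.3276, 0) (17.4879, 24) (0, 24)]  |A|=225.7856
3. ⊥bis P2·P1 via (15.08,20.94): [(0, 0) (1.3276, 0) (14.9082, 20.1689) (15.7617, 24) (0, 24)]  |A|=222.4791
4. canonical 5-gon: [(0, 0) (1.3276, 0) (14.9082, 20.1689) (15.7617, 24) (0, 24)]
5. shoelace: 222.4791

Area of P2's cell: 222.4791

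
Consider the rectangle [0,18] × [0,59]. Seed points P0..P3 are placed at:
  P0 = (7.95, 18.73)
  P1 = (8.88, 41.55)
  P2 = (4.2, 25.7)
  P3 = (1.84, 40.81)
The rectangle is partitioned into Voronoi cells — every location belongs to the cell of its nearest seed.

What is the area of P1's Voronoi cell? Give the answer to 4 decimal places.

Area of P1's cell: 353.7960

1. box [0,18]×[0,59]: [(0, 0) (18, 0) (18, 59) (0, 59)]
2. ⊥bis P1·P0 via (8.415,30.14): [(0, 30.4829) (18, 29.7494) (18, 59) (0, 59)]  |A|=519.9091
3. ⊥bis P1·P2 via (6.54,33.625): [(0, 35.5561) (18, 30.2412) (18, 59) (0, 59)]  |A|=469.8245
4. ⊥bis P1·P3 via (5.36,41.18): [(6.1418, 33.7426) (18, 30.2412) (18, 59) (3.4869, 59)]  |A|=353.796
5. canonical 4-gon: [(6.1418, 33.7426) (18, 30.2412) (18, 59) (3.4869, 59)]
6. shoelace: 353.796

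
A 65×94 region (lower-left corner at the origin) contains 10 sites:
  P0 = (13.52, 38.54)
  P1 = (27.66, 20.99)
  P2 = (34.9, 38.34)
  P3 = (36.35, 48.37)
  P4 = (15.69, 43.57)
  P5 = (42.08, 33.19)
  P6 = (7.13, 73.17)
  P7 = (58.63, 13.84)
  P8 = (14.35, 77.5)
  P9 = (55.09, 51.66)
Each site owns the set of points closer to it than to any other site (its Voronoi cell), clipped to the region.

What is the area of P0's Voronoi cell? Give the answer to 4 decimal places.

Area of P0's cell: 464.8047

1. box [0,65]×[0,94]: [(0, 0) (65, 0) (65, 94) (0, 94)]
2. ⊥bis P0·P1 via (20.59,29.765): [(0, 13.1757) (65, 65.546) (65, 94) (0, 94)]  |A|=3551.5439
3. ⊥bis P0·P2 via (24.21,38.44): [(0, 13.1757) (24.1557, 32.6379) (24.7297, 94) (0, 94)]  |A|=1734.9194
4. ⊥bis P0·P3 via (24.935,43.455): [(0, 13.1757) (24.1557, 32.6379) (24.2713, 44.9964) (3.1716, 94) (0, 94)]  |A|=1206.7069
5. ⊥bis P0·P4 via (14.605,41.055): [(0, 47.3558) (0, 13.1757) (24.1557, 32.6379) (24.1958, 36.9174)]  |A|=464.8047
6. ⊥bis P0·P5 via (27.8,35.865): [(0, 47.3558) (0, 13.1757) (24.1557, 32.6379) (24.1958, 36.9174)]  |A|=464.8047
7. ⊥bis P0·P6 via (10.325,55.855): [(0, 47.3558) (0, 13.1757) (24.1557, 32.6379) (24.1958, 36.9174)]  |A|=464.8047
8. ⊥bis P0·P7 via (36.075,26.19): [(0, 47.3558) (0, 13.1757) (24.1557, 32.6379) (24.1958, 36.9174)]  |A|=464.8047
9. ⊥bis P0·P8 via (13.935,58.02): [(0, 47.3558) (0, 13.1757) (24.1557, 32.6379) (24.1958, 36.9174)]  |A|=464.8047
10. ⊥bis P0·P9 via (34.305,45.1): [(0, 47.3558) (0, 13.1757) (24.1557, 32.6379) (24.1958, 36.9174)]  |A|=464.8047
11. canonical 4-gon: [(0, 47.3558) (0, 13.1757) (24.1557, 32.6379) (24.1958, 36.9174)]
12. shoelace: 464.8047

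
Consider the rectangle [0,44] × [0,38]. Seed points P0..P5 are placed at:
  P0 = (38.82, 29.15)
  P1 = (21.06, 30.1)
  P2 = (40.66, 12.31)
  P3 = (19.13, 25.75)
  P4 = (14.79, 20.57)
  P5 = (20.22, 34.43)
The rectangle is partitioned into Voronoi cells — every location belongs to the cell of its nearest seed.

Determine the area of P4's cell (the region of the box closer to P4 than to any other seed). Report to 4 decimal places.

Area of P4's cell: 661.4141

1. box [0,44]×[0,38]: [(0, 0) (44, 0) (44, 38) (0, 38)]
2. ⊥bis P4·P0 via (26.805,24.86): [(0, 0) (35.6814, 0) (22.1133, 38) (0, 38)]  |A|=1098.0987
3. ⊥bis P4·P1 via (17.925,25.335): [(0, 37.1283) (0, 0) (35.6814, 0) (29.3099, 17.8446)]  |A|=862.4726
4. ⊥bis P4·P2 via (27.725,16.44): [(28.3708, 18.4625) (0, 37.1283) (0, 0) (22.4759, 0)]  |A|=734.1591
5. ⊥bis P4·P3 via (16.96,23.16): [(27.1458, 14.626) (1.3421, 36.2452) (0, 37.1283) (0, 0) (22.4759, 0)]  |A|=671.4192
6. ⊥bis P4·P5 via (17.505,27.5): [(27.1458, 14.626) (6.7518, 31.7128) (0, 34.358) (0, 0) (22.4759, 0)]  |A|=661.4141
7. canonical 5-gon: [(27.1458, 14.626) (6.7518, 31.7128) (0, 34.358) (0, 0) (22.4759, 0)]
8. shoelace: 661.4141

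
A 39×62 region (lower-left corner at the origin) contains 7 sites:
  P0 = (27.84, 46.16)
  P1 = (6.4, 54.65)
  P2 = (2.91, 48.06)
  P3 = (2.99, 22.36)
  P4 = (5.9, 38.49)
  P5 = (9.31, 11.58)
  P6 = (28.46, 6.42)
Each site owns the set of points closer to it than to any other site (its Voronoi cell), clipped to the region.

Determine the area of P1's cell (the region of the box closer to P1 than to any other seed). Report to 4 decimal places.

1. box [0,39]×[0,62]: [(0, 0) (39, 0) (39, 62) (0, 62)]
2. ⊥bis P1·P0 via (17.12,50.405): [(0, 7.1715) (21.7115, 62) (0, 62)]  |A|=595.2047
3. ⊥bis P1·P2 via (4.655,51.355): [(0, 53.8202) (15.2701, 45.7334) (21.7115, 62) (0, 62)]  |A|=239.0393
4. ⊥bis P1·P3 via (4.695,38.505): [(0, 53.8202) (15.2701, 45.7334) (21.7115, 62) (0, 62)]  |A|=239.0393
5. ⊥bis P1·P4 via (6.15,46.57): [(0, 53.8202) (14.1582, 46.3222) (15.487, 46.2811) (21.7115, 62) (0, 62)]  |A|=238.6709
6. ⊥bis P1·P5 via (7.855,33.115): [(0, 53.8202) (14.1582, 46.3222) (15.487, 46.2811) (21.7115, 62) (0, 62)]  |A|=238.6709
7. ⊥bis P1·P6 via (17.43,30.535): [(0, 53.8202) (14.1582, 46.3222) (15.487, 46.2811) (21.7115, 62) (0, 62)]  |A|=238.6709
8. canonical 5-gon: [(0, 53.8202) (14.1582, 46.3222) (15.487, 46.2811) (21.7115, 62) (0, 62)]
9. shoelace: 238.6709

Area of P1's cell: 238.6709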